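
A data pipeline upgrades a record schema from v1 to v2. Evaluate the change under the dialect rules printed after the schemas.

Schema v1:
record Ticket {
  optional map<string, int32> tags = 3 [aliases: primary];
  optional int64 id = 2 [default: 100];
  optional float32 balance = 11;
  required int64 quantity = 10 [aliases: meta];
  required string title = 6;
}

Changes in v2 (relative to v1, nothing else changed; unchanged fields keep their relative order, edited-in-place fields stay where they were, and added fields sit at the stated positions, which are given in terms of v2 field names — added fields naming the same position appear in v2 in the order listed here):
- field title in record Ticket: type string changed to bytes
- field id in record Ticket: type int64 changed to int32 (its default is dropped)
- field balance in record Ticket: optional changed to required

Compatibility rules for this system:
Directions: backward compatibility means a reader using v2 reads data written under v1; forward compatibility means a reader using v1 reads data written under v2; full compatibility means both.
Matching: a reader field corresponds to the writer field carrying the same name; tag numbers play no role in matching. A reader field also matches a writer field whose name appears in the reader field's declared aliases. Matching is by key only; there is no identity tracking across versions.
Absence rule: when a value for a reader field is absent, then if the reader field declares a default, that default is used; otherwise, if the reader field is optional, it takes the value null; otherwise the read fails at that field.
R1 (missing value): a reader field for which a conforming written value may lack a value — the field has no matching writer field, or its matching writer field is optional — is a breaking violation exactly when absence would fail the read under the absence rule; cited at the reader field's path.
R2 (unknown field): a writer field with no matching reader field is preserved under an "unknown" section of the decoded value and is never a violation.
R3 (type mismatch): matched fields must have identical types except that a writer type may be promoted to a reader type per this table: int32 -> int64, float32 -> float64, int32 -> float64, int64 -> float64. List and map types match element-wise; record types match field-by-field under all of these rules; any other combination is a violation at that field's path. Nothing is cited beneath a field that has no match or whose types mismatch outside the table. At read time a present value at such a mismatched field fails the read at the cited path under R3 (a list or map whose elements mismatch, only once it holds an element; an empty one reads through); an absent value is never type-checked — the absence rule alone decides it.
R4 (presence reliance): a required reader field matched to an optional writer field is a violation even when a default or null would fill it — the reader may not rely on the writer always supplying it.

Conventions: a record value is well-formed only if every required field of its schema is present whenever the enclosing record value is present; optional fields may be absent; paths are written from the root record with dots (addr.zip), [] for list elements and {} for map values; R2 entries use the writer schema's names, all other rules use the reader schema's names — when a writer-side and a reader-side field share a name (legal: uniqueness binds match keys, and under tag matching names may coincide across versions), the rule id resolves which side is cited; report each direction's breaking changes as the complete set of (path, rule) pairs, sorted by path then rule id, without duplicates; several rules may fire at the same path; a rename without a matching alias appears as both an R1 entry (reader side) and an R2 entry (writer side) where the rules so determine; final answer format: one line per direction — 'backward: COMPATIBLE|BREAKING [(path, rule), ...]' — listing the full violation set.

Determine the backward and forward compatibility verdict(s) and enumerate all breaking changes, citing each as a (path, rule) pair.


in Ticket below, arrows point writer -> reader
backward for Ticket (reader v2, writer v1):
  tags <- tags (map<string, int32> -> map<string, int32>, writer optional)
  id <- id (int64 -> int32, writer optional)
  balance <- balance (float32 -> float32, writer optional)
  quantity <- quantity (int64 -> int64, writer required)
  title <- title (string -> bytes, writer required)
  R1 fires at balance
  R4 fires at balance
  R3 fires at id
  R3 fires at title
  backward on Ticket therefore BREAKING (4)
forward for Ticket (reader v1, writer v2):
  tags <- tags (map<string, int32> -> map<string, int32>, writer optional)
  id <- id (int32 -> int64, writer optional)
  balance <- balance (float32 -> float32, writer required)
  quantity <- quantity (int64 -> int64, writer required)
  title <- title (bytes -> string, writer required)
  R3 fires at title
  forward on Ticket therefore BREAKING (1)

backward: BREAKING [(balance, R1), (balance, R4), (id, R3), (title, R3)]; forward: BREAKING [(title, R3)]


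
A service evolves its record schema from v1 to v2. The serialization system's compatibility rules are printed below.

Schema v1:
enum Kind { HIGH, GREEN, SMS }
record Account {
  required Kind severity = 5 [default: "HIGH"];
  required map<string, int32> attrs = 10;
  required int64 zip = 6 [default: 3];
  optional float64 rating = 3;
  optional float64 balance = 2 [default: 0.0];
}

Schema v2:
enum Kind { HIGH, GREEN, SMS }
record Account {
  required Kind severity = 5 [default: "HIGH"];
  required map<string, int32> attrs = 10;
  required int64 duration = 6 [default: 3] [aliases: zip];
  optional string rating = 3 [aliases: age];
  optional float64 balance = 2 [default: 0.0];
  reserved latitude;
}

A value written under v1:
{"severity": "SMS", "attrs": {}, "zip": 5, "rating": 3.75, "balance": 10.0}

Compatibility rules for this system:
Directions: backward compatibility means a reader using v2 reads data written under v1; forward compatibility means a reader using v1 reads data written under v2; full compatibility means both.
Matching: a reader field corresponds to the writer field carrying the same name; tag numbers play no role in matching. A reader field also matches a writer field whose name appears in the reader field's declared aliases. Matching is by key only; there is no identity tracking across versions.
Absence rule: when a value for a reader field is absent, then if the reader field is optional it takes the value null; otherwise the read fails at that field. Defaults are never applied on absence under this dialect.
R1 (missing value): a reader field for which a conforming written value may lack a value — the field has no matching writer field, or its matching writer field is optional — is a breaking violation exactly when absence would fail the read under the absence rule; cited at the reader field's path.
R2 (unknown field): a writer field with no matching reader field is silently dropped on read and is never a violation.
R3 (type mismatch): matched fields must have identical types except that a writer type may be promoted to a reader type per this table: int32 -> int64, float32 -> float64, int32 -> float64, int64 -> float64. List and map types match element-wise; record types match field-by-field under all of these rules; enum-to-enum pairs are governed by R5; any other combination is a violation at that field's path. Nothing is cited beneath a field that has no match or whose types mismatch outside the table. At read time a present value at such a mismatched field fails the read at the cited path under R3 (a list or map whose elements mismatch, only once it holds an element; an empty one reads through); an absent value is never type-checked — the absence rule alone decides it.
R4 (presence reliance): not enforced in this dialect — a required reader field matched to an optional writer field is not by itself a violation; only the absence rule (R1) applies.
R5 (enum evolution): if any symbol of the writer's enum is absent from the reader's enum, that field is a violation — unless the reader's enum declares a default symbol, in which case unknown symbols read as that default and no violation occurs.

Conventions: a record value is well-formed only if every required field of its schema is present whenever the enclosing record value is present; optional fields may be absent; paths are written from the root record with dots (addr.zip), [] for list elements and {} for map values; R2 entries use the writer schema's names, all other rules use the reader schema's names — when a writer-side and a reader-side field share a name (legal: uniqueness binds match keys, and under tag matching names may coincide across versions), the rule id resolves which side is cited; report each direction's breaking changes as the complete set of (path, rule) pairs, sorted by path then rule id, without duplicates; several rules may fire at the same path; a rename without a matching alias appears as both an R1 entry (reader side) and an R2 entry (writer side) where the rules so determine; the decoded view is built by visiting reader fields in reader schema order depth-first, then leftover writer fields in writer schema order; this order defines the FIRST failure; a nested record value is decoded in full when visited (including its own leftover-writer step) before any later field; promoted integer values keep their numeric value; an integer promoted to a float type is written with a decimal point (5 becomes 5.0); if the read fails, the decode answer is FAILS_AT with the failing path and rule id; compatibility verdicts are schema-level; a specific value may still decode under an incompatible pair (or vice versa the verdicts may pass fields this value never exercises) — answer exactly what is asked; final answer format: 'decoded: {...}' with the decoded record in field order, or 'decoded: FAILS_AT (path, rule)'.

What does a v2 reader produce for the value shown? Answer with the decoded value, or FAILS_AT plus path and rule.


the writer's type comes first in each Account pair
decoding the Account value with the v2 reader:
  severity := "SMS"
  attrs := {}
  duration := 5 (from writer zip)
  read fails at rating under R3
  => FAILS_AT (rating, R3)
ruling out the remaining Account differences:
  renamed field zip to duration in record Account (alias zip declared on the renamed field) -> affects the rule determinations only; this particular Account value decodes identically

decoded: FAILS_AT (rating, R3)


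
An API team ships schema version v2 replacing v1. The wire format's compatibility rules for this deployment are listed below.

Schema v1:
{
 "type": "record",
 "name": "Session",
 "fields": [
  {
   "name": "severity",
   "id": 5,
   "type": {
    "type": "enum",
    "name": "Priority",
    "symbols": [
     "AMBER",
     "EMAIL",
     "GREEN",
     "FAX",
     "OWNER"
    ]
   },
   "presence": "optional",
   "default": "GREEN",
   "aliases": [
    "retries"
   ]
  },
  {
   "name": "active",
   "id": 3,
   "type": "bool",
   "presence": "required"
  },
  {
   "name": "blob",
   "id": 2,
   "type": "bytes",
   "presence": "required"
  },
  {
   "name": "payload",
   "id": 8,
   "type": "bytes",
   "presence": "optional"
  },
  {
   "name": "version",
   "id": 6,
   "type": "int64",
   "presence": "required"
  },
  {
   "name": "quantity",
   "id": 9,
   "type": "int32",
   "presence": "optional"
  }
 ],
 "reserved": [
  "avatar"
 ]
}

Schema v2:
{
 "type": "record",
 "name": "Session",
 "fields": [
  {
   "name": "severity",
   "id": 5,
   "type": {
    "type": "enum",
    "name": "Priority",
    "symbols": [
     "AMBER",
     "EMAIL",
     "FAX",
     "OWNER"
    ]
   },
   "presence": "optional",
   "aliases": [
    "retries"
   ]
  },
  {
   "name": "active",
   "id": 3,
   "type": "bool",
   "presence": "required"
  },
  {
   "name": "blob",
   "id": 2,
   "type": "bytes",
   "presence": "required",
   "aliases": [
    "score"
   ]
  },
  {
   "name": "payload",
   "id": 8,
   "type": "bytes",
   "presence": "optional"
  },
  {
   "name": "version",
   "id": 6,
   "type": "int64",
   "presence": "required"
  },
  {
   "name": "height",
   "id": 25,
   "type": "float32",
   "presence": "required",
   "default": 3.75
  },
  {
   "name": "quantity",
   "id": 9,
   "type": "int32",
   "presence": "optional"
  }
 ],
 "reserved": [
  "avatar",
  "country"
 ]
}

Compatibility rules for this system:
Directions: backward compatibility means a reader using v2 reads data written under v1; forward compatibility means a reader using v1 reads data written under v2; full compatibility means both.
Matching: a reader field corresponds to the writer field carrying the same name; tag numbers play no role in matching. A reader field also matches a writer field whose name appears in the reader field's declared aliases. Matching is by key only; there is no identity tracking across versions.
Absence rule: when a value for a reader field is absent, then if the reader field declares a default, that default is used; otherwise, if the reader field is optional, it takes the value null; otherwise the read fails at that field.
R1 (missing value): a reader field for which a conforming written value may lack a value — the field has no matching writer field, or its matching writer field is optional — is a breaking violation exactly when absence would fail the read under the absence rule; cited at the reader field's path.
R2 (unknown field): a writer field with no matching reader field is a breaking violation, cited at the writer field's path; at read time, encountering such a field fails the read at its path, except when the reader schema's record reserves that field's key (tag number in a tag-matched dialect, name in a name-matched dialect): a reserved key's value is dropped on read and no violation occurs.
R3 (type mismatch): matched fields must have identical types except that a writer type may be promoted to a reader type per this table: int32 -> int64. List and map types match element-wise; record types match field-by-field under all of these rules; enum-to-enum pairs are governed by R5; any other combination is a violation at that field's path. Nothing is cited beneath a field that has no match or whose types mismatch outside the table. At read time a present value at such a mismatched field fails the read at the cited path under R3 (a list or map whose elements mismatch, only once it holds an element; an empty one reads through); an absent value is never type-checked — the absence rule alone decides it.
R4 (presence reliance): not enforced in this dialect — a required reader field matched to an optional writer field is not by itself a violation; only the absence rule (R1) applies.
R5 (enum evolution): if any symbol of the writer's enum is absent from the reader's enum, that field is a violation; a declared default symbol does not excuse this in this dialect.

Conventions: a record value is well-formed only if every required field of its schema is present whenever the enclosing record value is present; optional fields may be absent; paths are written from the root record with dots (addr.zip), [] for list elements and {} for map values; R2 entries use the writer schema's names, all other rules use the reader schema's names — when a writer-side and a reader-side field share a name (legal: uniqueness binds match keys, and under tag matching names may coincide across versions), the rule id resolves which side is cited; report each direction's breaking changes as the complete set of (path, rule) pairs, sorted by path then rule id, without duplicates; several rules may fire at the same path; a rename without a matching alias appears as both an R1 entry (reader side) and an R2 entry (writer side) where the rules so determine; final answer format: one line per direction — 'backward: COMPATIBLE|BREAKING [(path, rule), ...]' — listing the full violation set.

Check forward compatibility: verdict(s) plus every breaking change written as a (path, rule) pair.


in Session below, arrows point writer -> reader
forward pass over Session, reader schema v1, writer schema v2:
  Priority -> Priority, writer optional: severity aligns to severity
  bool -> bool, writer required: active aligns to active
  bytes -> bytes, writer required: blob aligns to blob
  bytes -> bytes, writer optional: payload aligns to payload
  int64 -> int64, writer required: version aligns to version
  int32 -> int32, writer optional: quantity aligns to quantity
  leftover writer field: height
  violation R2 at height
  forward on Session therefore BREAKING (1)
the rest of the Session diff is inert for this question:
  enum Priority (field severity in record Session): symbol GREEN removed (the field default referencing it is cleared) -> affects backward compatibility only, which is not asked

forward: BREAKING [(height, R2)]


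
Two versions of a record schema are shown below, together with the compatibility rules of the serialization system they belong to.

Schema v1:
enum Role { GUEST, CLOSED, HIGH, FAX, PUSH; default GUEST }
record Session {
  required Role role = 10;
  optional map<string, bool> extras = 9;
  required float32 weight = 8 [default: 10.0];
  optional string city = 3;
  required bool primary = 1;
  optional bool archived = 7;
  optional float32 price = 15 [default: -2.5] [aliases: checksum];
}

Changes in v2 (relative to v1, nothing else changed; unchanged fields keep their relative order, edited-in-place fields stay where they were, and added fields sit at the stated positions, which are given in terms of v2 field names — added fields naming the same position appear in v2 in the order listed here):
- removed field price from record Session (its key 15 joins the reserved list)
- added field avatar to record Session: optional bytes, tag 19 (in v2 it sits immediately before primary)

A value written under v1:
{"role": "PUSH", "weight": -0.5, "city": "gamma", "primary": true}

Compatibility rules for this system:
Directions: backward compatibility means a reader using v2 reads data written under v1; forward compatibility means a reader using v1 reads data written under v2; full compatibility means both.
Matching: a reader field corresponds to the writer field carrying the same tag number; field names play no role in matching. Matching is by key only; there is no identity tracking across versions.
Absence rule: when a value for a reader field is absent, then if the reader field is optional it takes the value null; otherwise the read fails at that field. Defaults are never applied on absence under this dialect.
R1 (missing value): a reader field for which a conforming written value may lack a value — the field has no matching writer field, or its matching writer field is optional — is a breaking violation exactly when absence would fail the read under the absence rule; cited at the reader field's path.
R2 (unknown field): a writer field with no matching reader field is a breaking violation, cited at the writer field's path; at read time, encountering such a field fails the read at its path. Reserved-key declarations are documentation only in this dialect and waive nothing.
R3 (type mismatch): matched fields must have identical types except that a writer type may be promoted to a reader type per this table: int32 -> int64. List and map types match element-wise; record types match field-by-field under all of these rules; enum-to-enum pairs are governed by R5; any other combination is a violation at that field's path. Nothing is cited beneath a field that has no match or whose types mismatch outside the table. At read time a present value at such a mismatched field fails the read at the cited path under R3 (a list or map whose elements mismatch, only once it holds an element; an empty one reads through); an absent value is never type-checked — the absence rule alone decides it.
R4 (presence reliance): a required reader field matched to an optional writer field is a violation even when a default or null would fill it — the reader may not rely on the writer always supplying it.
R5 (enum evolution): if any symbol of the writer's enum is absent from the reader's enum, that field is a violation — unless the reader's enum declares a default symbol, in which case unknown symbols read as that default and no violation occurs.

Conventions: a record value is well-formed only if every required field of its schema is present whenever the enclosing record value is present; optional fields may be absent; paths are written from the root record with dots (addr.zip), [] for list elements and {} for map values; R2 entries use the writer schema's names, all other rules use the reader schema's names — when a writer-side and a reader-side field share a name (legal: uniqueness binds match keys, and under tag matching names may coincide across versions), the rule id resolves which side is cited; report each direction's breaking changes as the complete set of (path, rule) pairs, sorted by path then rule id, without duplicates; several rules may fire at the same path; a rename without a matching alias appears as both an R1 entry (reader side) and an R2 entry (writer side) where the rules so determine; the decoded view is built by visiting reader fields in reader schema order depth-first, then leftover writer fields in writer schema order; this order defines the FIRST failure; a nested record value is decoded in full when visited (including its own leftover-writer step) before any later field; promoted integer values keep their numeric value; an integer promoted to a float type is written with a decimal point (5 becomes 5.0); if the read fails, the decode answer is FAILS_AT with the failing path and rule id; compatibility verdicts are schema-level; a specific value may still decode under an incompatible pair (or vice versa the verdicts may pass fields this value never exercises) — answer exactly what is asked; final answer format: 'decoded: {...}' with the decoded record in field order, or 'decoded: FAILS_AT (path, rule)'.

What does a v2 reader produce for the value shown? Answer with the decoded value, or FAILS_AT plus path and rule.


each type pair in Session: writer, then reader
decode (reader v2):
  role := "PUSH"
  extras := null (missing; optional => null)
  weight := -0.5
  city := "gamma"
  avatar := null (missing; optional => null)
  primary := true
  archived := null (missing; optional => null)
  => decoded: {"role": "PUSH", "extras": null, "weight": -0.5, "city": "gamma", "avatar": null, "primary": true, "archived": null}

decoded: {"role": "PUSH", "extras": null, "weight": -0.5, "city": "gamma", "avatar": null, "primary": true, "archived": null}


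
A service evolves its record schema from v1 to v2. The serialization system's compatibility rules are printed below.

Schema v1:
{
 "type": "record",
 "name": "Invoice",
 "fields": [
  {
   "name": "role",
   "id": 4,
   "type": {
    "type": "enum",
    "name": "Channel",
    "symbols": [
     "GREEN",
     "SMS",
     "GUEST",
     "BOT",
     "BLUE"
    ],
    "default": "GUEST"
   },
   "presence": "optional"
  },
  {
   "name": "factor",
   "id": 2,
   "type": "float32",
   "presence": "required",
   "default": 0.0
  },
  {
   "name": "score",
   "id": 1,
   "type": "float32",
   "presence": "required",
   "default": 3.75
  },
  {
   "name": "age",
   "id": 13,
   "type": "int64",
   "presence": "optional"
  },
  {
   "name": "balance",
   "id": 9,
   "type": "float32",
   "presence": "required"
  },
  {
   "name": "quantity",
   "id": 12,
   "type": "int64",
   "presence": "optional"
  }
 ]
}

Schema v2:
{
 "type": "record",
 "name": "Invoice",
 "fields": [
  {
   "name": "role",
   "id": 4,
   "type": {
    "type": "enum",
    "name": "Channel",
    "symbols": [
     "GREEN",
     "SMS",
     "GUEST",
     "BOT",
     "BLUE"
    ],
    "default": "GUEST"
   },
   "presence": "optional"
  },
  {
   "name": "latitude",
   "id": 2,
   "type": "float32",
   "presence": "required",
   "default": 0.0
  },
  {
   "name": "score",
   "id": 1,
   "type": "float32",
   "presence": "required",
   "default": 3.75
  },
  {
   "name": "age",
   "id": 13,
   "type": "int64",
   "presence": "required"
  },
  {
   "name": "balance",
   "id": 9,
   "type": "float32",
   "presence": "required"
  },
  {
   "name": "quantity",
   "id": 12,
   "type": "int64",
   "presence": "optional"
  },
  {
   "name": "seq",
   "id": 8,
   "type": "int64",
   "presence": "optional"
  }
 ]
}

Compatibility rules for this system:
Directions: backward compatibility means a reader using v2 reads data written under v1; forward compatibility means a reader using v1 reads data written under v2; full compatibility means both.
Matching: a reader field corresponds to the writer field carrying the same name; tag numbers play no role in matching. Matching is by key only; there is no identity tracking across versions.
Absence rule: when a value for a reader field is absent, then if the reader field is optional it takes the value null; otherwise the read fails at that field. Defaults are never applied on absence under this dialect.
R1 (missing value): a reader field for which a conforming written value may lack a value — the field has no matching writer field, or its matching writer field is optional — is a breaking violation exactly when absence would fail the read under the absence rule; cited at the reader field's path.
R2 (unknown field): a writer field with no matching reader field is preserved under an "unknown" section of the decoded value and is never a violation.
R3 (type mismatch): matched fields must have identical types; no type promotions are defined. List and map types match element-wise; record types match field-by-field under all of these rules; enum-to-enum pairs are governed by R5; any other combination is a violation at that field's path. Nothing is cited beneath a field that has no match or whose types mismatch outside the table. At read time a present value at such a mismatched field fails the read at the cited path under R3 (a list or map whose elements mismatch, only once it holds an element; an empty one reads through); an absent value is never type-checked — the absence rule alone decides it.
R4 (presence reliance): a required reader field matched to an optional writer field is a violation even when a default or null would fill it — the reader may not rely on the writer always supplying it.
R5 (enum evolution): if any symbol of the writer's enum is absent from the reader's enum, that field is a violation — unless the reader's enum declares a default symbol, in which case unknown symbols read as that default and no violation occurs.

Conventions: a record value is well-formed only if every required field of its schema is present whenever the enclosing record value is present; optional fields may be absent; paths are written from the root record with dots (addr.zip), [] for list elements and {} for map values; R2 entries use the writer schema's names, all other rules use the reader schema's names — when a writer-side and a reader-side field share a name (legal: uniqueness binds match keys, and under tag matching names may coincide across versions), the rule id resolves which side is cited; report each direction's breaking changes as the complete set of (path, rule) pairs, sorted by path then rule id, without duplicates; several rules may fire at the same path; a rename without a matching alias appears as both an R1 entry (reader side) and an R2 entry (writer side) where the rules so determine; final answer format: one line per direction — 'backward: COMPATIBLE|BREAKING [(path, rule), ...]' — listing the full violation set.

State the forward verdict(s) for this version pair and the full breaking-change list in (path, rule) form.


in Invoice below, arrows point writer -> reader
forward for Invoice (reader v1, writer v2):
  Channel -> Channel, writer optional: role aligns to role
  no writer field matches reader factor
  float32 -> float32, writer required: score aligns to score
  int64 -> int64, writer required: age aligns to age
  float32 -> float32, writer required: balance aligns to balance
  int64 -> int64, writer optional: quantity aligns to quantity
  writer latitude: unknown to reader
  writer seq: unknown to reader
  violation R1 at factor
  forward on Invoice therefore BREAKING (1)
diffs on Invoice not affecting the asked answer:
  field age in record Invoice: optional changed to required -> affects backward compatibility only, which is not asked
  added field seq to record Invoice: optional int64, tag 8 (in v2 it sits last) -> triggers nothing under Invoice's printed rules — same verdict

forward: BREAKING [(factor, R1)]


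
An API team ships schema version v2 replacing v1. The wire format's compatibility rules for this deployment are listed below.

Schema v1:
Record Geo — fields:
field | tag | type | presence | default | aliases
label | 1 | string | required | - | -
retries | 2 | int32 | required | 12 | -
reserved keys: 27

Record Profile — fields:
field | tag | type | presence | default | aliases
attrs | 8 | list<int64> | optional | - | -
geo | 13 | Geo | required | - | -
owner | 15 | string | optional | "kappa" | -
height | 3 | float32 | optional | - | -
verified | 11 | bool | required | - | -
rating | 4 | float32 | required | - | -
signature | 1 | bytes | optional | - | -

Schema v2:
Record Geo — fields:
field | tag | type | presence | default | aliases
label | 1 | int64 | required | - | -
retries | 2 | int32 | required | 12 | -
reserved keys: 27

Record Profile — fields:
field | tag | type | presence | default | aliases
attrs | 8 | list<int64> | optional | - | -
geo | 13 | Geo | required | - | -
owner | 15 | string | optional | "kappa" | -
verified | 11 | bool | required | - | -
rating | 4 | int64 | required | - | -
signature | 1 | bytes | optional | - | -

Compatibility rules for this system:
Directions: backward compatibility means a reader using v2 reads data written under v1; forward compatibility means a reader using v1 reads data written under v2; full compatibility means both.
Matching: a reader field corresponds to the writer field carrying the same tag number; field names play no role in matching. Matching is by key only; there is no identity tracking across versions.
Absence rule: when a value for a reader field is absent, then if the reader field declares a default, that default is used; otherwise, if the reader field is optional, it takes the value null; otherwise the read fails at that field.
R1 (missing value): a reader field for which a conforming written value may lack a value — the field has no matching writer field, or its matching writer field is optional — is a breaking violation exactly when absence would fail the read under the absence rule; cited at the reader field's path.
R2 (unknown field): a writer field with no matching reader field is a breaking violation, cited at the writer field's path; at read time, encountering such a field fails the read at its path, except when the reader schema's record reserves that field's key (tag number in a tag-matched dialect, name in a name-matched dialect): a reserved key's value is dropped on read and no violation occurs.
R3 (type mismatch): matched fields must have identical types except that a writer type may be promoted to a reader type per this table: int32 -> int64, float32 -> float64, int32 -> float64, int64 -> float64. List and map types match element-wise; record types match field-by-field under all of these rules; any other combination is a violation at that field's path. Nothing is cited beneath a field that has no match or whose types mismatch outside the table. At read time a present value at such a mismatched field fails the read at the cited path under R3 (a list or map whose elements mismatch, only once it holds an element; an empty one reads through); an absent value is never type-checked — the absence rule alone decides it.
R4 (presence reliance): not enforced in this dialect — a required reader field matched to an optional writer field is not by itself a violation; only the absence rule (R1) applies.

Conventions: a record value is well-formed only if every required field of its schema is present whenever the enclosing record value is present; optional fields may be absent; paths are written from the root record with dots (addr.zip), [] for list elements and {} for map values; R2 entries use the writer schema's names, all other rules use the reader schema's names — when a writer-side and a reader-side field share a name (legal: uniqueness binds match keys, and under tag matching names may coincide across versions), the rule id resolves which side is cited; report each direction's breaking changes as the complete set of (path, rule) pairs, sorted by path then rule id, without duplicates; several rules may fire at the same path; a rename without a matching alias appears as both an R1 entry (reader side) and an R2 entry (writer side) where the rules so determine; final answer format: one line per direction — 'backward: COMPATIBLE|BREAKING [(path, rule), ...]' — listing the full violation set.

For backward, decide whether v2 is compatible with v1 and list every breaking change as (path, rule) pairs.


the writer's type comes first in each Profile pair
backward on Profile — v2 reading data written by v1:
  attrs <- attrs (list<int64> -> list<int64>, writer optional)
  geo <- geo (Geo -> Geo, writer required)
  owner <- owner (string -> string, writer optional)
  verified <- verified (bool -> bool, writer required)
  rating <- rating (float32 -> int64, writer required)
  signature <- signature (bytes -> bytes, writer optional)
  writer height: unknown to reader
  geo.label <- geo.label (string -> int64, writer required)
  geo.retries <- geo.retries (int32 -> int32, writer required)
  rule R3 violated at geo.label
  rule R2 violated at height
  rule R3 violated at rating
  => 3 violation(s): backward is BREAKING for Profile

backward: BREAKING [(geo.label, R3), (height, R2), (rating, R3)]


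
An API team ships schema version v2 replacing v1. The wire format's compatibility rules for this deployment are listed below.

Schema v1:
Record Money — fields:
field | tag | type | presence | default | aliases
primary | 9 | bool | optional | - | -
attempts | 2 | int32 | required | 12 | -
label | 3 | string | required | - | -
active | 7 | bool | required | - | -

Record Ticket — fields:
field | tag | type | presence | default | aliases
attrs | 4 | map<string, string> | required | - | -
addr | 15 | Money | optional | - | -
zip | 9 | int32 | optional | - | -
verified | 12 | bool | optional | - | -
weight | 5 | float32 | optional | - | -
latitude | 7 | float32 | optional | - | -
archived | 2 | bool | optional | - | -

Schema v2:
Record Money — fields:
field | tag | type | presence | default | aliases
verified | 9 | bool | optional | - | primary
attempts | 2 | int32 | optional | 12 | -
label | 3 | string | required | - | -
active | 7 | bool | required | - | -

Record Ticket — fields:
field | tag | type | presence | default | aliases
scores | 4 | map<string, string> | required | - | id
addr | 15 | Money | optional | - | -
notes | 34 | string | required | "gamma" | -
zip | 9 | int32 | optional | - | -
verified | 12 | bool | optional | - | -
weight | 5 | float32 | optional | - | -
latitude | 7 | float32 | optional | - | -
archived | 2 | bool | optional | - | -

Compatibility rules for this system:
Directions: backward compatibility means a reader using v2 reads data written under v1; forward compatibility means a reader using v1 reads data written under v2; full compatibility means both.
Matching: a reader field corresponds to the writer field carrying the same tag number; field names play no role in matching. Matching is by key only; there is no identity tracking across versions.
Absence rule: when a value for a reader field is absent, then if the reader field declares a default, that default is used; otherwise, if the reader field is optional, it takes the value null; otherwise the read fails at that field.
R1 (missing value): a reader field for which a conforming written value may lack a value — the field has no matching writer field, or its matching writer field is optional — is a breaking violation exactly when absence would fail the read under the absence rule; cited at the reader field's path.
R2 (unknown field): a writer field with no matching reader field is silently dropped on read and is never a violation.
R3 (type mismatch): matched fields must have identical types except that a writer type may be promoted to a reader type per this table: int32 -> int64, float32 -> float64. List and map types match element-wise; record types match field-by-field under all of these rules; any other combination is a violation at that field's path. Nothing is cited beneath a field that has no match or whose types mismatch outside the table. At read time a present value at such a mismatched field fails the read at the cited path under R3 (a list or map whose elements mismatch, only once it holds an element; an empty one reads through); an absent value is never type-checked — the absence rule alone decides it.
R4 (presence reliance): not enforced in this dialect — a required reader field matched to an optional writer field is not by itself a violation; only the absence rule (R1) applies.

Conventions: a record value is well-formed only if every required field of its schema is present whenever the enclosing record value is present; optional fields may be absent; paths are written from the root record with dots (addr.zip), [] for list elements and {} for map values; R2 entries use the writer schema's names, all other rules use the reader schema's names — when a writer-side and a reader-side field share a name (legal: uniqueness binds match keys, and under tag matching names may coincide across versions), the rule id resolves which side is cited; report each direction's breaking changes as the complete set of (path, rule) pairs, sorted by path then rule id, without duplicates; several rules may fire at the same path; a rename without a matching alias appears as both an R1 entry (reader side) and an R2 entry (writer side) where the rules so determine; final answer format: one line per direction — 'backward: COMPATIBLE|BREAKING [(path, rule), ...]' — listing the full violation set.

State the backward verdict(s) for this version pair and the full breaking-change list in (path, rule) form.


arrows below run writer -> reader for Ticket
backward pass over Ticket, reader schema v2, writer schema v1:
  scores: map<string, string> -> map<string, string>, writer required; from attrs
  addr: Money -> Money, writer optional; from addr
  notes: no writer-side match
  zip: int32 -> int32, writer optional; from zip
  verified: bool -> bool, writer optional; from verified
  weight: float32 -> float32, writer optional; from weight
  latitude: float32 -> float32, writer optional; from latitude
  archived: bool -> bool, writer optional; from archived
  addr.verified: bool -> bool, writer optional; from addr.primary
  addr.attempts: int32 -> int32, writer required; from addr.attempts
  addr.label: string -> string, writer required; from addr.label
  addr.active: bool -> bool, writer required; from addr.active
  nothing fires on Ticket: backward is COMPATIBLE
checking off the Ticket differences that do not matter here:
  renamed field primary to verified in record Money (alias primary declared on the renamed field) -> fires no rule on Ticket, leaving the asked answer as it is
  added field notes to record Ticket: required string, tag 34, default "gamma" (in v2 it sits immediately before zip) -> fires no rule on Ticket, leaving the asked answer as it is
  field attempts in record Money: required changed to optional -> fires no rule on Ticket, leaving the asked answer as it is
  renamed field attrs to scores in record Ticket -> fires no rule on Ticket, leaving the asked answer as it is

backward: COMPATIBLE []


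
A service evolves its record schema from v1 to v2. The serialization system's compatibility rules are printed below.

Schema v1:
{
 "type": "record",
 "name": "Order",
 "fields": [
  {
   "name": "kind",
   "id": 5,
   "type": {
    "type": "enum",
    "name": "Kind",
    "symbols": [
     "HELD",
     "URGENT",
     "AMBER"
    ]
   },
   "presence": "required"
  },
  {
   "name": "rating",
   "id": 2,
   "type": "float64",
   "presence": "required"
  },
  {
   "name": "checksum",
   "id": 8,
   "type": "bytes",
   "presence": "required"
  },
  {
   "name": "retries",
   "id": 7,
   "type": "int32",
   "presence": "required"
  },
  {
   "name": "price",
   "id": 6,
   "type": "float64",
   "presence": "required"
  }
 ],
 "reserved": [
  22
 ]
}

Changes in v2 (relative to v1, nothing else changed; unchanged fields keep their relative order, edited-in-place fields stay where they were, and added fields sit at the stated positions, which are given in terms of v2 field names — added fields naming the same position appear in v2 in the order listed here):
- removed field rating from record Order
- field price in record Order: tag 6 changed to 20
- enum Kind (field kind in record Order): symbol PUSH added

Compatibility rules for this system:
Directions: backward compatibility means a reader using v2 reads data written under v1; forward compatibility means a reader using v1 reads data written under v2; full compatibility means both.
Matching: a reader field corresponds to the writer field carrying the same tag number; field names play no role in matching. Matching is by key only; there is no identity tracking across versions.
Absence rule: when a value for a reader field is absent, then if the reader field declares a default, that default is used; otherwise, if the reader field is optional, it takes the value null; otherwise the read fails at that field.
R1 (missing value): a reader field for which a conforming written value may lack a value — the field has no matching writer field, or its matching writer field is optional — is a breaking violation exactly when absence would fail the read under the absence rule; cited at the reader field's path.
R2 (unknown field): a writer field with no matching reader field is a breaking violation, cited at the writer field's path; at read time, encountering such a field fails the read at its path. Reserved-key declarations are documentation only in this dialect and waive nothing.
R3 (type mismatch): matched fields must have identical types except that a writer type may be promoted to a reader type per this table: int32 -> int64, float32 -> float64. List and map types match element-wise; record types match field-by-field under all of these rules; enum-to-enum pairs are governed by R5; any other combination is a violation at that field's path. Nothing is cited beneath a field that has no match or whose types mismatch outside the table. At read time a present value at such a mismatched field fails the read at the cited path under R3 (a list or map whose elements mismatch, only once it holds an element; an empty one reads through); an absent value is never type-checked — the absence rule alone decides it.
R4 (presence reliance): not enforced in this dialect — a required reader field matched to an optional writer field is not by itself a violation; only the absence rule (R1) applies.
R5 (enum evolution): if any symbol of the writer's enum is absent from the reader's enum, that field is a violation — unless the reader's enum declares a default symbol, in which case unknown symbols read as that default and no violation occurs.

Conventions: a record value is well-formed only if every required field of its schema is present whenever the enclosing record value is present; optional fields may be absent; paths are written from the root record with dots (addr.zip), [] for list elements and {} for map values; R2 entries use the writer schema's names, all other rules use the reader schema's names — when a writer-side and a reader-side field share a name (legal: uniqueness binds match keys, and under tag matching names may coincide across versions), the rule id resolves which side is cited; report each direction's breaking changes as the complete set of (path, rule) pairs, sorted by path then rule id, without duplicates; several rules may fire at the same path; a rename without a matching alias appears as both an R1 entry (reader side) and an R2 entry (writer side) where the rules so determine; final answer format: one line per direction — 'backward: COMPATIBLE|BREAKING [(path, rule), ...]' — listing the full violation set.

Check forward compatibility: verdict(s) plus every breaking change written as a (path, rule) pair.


forward: BREAKING [(kind, R5), (price, R1), (price, R2), (rating, R1)]

arrows below run writer -> reader for Order
forward on Order — v1 reading data written by v2:
  writer required, Kind -> Kind: reader kind maps from writer kind
  rating: no writer match
  writer required, bytes -> bytes: reader checksum maps from writer checksum
  writer required, int32 -> int32: reader retries maps from writer retries
  price: no writer match
  writer field price has no reader counterpart
  breaking: (kind, R5)
  breaking: (price, R1)
  breaking: (price, R2)
  breaking: (rating, R1)
  => 4 violation(s): forward is BREAKING for Order
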